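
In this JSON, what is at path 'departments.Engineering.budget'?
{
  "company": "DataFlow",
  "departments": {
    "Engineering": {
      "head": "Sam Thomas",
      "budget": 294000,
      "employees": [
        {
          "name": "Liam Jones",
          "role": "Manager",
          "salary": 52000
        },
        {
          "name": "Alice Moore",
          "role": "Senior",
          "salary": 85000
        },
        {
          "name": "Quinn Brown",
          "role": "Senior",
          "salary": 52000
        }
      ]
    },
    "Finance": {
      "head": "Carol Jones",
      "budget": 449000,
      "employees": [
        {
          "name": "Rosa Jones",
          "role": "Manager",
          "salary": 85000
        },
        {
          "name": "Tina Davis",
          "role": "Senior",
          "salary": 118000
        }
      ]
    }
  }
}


Path: departments.Engineering.budget

Navigate:
  -> departments
  -> Engineering
  -> budget = 294000

294000


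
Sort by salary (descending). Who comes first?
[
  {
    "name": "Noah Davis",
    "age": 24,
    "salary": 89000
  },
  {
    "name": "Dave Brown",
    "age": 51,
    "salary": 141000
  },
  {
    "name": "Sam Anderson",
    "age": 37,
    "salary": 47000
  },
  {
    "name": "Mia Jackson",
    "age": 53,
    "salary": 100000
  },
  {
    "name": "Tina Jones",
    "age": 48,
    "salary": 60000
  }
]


Sort by: salary (descending)

Sorted order:
  1. Dave Brown (salary = 141000)
  2. Mia Jackson (salary = 100000)
  3. Noah Davis (salary = 89000)
  4. Tina Jones (salary = 60000)
  5. Sam Anderson (salary = 47000)

First: Dave Brown

Dave Brown


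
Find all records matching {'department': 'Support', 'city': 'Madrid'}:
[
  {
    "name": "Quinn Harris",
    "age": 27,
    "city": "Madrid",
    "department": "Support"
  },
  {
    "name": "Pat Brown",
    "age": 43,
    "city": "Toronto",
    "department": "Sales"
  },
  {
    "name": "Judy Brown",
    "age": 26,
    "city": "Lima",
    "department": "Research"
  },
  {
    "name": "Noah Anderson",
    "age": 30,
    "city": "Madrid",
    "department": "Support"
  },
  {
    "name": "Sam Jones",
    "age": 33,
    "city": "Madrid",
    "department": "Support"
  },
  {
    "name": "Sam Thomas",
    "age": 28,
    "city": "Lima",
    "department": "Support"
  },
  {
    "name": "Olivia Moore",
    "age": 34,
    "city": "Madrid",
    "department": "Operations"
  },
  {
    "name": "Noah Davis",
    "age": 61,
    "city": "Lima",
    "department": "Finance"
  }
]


Search criteria: {'department': 'Support', 'city': 'Madrid'}

Checking 8 records:
  Quinn Harris: {department: Support, city: Madrid} <-- MATCH
  Pat Brown: {department: Sales, city: Toronto}
  Judy Brown: {department: Research, city: Lima}
  Noah Anderson: {department: Support, city: Madrid} <-- MATCH
  Sam Jones: {department: Support, city: Madrid} <-- MATCH
  Sam Thomas: {department: Support, city: Lima}
  Olivia Moore: {department: Operations, city: Madrid}
  Noah Davis: {department: Finance, city: Lima}

Matches: ["Quinn Harris", "Noah Anderson", "Sam Jones"]

["Quinn Harris", "Noah Anderson", "Sam Jones"]


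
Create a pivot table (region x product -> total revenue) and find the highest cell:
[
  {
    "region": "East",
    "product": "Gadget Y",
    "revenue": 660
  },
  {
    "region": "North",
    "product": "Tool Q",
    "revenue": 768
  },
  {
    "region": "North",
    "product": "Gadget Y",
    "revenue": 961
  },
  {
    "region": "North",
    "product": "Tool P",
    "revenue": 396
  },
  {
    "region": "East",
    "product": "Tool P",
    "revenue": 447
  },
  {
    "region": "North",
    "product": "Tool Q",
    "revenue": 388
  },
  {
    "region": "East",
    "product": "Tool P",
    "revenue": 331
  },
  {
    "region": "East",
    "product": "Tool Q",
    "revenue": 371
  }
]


Pivot: region (rows) x product (columns) -> total revenue

     Gadget Y      Tool P        Tool Q      
East           660           778           371  
North          961           396          1156  

Highest: North / Tool Q = $1156

North / Tool Q = $1156


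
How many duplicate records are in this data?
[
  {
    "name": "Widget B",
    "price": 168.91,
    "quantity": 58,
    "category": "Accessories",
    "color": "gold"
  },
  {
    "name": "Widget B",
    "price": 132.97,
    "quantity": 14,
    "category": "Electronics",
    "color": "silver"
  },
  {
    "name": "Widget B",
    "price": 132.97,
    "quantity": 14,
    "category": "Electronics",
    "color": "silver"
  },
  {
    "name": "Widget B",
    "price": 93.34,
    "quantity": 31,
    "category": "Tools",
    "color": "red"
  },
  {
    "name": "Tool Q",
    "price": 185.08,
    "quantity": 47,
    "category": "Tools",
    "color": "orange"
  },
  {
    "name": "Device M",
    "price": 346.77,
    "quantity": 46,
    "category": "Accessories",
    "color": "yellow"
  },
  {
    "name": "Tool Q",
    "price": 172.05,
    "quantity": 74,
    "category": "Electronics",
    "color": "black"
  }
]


Checking 7 records for duplicates:

  Row 1: Widget B ($168.91, qty 58)
  Row 2: Widget B ($132.97, qty 14)
  Row 3: Widget B ($132.97, qty 14) <-- DUPLICATE
  Row 4: Widget B ($93.34, qty 31)
  Row 5: Tool Q ($185.08, qty 47)
  Row 6: Device M ($346.77, qty 46)
  Row 7: Tool Q ($172.05, qty 74)

Duplicates found: 1
Unique records: 6

1 duplicates, 6 unique


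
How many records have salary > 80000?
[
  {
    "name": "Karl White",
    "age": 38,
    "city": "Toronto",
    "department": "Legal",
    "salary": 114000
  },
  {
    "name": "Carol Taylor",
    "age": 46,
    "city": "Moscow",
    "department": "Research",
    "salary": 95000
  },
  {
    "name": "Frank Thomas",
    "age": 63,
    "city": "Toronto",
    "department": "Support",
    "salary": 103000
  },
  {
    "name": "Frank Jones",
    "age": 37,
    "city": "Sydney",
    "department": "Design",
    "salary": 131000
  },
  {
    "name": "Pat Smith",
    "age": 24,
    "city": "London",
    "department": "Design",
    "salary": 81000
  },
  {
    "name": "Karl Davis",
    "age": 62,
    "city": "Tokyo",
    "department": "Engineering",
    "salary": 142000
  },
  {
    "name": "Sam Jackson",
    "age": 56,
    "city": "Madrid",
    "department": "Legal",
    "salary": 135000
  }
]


Data: 7 records
Condition: salary > 80000

Checking each record:
  Karl White: 114000 MATCH
  Carol Taylor: 95000 MATCH
  Frank Thomas: 103000 MATCH
  Frank Jones: 131000 MATCH
  Pat Smith: 81000 MATCH
  Karl Davis: 142000 MATCH
  Sam Jackson: 135000 MATCH

Count: 7

7


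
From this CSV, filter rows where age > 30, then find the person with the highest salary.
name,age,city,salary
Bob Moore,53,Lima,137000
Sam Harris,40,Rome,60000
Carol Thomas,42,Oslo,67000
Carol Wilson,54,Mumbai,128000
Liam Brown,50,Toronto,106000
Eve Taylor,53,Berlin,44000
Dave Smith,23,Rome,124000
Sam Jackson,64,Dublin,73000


Filter: age > 30
Sort by: salary (descending)

Filtered records (7):
  Bob Moore, age 53, salary $137000
  Carol Wilson, age 54, salary $128000
  Liam Brown, age 50, salary $106000
  Sam Jackson, age 64, salary $73000
  Carol Thomas, age 42, salary $67000
  Sam Harris, age 40, salary $60000
  Eve Taylor, age 53, salary $44000

Highest salary: Bob Moore ($137000)

Bob Moore


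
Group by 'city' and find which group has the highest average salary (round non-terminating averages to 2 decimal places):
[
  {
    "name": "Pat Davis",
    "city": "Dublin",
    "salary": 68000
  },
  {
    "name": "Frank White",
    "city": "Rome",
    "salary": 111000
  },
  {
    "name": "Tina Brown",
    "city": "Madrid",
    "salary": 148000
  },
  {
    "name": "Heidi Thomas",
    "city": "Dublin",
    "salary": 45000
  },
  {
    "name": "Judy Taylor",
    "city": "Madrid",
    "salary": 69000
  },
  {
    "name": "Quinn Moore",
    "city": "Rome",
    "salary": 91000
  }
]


Group by: city

Groups:
  Dublin: 2 people, avg salary = 113000/2 = $56500
  Madrid: 2 people, avg salary = 217000/2 = $108500
  Rome: 2 people, avg salary = 202000/2 = $101000

Highest average salary: Madrid ($108500)

Madrid ($108500)


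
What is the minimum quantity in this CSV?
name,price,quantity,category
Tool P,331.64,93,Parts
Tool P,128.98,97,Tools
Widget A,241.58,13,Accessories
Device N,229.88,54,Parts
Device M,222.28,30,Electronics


Computing minimum quantity:
Values: [93, 97, 13, 54, 30]
Min = 13

13


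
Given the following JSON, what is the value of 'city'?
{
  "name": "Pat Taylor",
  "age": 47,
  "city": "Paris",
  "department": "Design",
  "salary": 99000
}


Looking up field 'city'
Value: Paris

Paris


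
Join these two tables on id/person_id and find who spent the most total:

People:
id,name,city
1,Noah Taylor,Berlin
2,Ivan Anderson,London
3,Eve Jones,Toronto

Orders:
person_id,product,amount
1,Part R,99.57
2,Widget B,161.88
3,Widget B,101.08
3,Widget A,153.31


Join on: people.id = orders.person_id

Joined rows:
  Noah Taylor (Berlin) bought Part R for $99.57
  Ivan Anderson (London) bought Widget B for $161.88
  Eve Jones (Toronto) bought Widget B for $101.08
  Eve Jones (Toronto) bought Widget A for $153.31

Total per person:
  Eve Jones: $254.39
  Ivan Anderson: $161.88
  Noah Taylor: $99.57

Top spender: Eve Jones ($254.39)

Eve Jones ($254.39)


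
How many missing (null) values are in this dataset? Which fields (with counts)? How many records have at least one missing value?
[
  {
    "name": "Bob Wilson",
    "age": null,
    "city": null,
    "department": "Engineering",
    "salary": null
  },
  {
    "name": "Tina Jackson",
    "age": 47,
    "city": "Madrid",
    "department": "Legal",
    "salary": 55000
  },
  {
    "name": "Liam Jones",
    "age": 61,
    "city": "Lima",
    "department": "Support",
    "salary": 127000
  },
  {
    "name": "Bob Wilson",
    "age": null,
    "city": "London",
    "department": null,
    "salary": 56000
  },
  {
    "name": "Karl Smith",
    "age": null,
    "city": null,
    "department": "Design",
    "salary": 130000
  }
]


Checking for missing (null) values in 5 records:

  Bob Wilson: age, city, salary
  Tina Jackson: complete
  Liam Jones: complete
  Bob Wilson: age, department
  Karl Smith: age, city

Per field:
  name: 0 missing
  age: 3 missing
  city: 2 missing
  department: 1 missing
  salary: 1 missing

Total missing values: 7
Records with any missing: 3

7 missing values (age: 3, city: 2, department: 1, salary: 1); 3 incomplete records


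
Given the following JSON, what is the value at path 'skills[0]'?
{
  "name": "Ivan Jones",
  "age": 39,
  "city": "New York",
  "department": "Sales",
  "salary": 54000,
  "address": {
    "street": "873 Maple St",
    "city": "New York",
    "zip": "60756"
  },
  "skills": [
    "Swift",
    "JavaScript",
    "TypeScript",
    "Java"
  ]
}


Query: skills[0]
Path: skills -> first element
Value: Swift

Swift


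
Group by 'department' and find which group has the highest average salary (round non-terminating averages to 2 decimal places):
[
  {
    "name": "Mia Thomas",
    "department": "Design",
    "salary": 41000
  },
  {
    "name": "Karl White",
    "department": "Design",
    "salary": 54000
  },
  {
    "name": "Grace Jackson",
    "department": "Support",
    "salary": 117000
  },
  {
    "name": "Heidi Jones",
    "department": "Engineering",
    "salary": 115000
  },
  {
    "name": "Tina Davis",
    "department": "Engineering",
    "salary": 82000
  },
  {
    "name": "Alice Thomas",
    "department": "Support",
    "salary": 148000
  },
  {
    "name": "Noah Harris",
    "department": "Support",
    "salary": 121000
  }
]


Group by: department

Groups:
  Design: 2 people, avg salary = 95000/2 = $47500
  Engineering: 2 people, avg salary = 197000/2 = $98500
  Support: 3 people, avg salary = 386000/3 ≈ $128666.67

Highest average salary: Support (≈$128666.67)

Support (≈$128666.67)


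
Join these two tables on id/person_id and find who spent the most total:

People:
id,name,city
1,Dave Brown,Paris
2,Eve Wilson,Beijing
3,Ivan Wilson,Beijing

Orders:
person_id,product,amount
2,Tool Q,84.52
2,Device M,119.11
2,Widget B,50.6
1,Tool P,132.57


Join on: people.id = orders.person_id

Joined rows:
  Eve Wilson (Beijing) bought Tool Q for $84.52
  Eve Wilson (Beijing) bought Device M for $119.11
  Eve Wilson (Beijing) bought Widget B for $50.6
  Dave Brown (Paris) bought Tool P for $132.57

Total per person:
  Eve Wilson: $254.23
  Dave Brown: $132.57

Top spender: Eve Wilson ($254.23)

Eve Wilson ($254.23)


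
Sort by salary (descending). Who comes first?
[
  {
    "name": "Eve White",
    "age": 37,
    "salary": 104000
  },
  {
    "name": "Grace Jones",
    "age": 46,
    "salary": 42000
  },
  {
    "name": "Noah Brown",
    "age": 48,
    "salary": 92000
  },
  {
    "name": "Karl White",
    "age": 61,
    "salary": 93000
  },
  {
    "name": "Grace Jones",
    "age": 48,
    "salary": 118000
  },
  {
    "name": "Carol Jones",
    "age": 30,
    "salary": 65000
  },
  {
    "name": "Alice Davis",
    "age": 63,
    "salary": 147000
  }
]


Sort by: salary (descending)

Sorted order:
  1. Alice Davis (salary = 147000)
  2. Grace Jones (salary = 118000)
  3. Eve White (salary = 104000)
  4. Karl White (salary = 93000)
  5. Noah Brown (salary = 92000)
  6. Carol Jones (salary = 65000)
  7. Grace Jones (salary = 42000)

First: Alice Davis

Alice Davis


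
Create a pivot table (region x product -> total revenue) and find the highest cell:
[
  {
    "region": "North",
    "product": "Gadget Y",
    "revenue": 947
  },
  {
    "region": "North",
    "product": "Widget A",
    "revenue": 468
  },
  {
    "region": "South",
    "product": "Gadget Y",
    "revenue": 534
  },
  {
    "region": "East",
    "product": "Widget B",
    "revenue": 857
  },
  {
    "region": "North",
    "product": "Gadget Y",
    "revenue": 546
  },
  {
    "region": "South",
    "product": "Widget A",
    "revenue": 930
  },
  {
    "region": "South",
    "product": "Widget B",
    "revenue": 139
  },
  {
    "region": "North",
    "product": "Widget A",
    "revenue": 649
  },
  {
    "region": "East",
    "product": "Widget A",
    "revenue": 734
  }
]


Pivot: region (rows) x product (columns) -> total revenue

     Gadget Y      Widget A      Widget B    
East             0           734           857  
North         1493          1117             0  
South          534           930           139  

Highest: North / Gadget Y = $1493

North / Gadget Y = $1493


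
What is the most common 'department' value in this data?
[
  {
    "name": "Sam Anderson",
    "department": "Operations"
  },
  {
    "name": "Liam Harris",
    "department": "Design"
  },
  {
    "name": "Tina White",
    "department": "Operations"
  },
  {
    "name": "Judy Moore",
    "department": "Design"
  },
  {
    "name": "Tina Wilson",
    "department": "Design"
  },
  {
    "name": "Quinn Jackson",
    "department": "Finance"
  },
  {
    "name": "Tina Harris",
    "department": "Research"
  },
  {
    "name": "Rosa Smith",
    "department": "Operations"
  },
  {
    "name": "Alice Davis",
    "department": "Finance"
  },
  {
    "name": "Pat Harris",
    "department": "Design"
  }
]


Counting 'department' values across 10 records:

  Design: 4 ####
  Operations: 3 ###
  Finance: 2 ##
  Research: 1 #

Most common: Design (4 times)

Design (4 times)


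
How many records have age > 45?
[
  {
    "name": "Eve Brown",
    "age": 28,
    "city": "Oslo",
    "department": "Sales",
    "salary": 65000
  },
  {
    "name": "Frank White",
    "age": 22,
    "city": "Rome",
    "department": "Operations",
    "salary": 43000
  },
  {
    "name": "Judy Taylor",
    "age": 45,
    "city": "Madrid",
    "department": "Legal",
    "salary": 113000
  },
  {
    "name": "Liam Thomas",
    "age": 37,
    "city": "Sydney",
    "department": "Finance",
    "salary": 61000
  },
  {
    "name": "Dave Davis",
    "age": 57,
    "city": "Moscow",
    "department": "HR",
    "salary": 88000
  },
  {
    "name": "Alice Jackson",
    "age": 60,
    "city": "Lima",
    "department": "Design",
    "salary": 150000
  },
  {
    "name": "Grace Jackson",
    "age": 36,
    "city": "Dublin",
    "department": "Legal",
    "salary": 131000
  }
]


Data: 7 records
Condition: age > 45

Checking each record:
  Eve Brown: 28
  Frank White: 22
  Judy Taylor: 45
  Liam Thomas: 37
  Dave Davis: 57 MATCH
  Alice Jackson: 60 MATCH
  Grace Jackson: 36

Count: 2

2


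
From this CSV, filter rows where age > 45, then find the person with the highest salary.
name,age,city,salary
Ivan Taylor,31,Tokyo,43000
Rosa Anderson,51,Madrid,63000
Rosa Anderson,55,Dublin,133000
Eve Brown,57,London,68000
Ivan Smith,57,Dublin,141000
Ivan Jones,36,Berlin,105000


Filter: age > 45
Sort by: salary (descending)

Filtered records (4):
  Ivan Smith, age 57, salary $141000
  Rosa Anderson, age 55, salary $133000
  Eve Brown, age 57, salary $68000
  Rosa Anderson, age 51, salary $63000

Highest salary: Ivan Smith ($141000)

Ivan Smith


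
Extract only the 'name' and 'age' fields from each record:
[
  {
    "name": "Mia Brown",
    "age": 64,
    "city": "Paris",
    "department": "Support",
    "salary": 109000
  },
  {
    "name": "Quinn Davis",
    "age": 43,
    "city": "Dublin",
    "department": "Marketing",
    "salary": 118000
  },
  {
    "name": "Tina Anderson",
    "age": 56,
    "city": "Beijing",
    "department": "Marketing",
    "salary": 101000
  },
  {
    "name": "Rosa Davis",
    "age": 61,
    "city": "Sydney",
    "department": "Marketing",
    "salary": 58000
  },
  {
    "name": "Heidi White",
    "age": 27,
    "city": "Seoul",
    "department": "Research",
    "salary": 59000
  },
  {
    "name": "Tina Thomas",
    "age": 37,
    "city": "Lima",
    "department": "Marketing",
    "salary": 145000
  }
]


Original: 6 records with fields: name, age, city, department, salary
Keep: ['name', 'age']
Drop: ['city', 'department', 'salary']
Result: 6 records, 2 fields each

[
  {
    "name": "Mia Brown",
    "age": 64
  },
  {
    "name": "Quinn Davis",
    "age": 43
  },
  {
    "name": "Tina Anderson",
    "age": 56
  },
  {
    "name": "Rosa Davis",
    "age": 61
  },
  {
    "name": "Heidi White",
    "age": 27
  },
  {
    "name": "Tina Thomas",
    "age": 37
  }
]


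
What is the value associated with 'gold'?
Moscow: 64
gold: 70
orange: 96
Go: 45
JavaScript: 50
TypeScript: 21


Looking up key 'gold'
Value: 70

70


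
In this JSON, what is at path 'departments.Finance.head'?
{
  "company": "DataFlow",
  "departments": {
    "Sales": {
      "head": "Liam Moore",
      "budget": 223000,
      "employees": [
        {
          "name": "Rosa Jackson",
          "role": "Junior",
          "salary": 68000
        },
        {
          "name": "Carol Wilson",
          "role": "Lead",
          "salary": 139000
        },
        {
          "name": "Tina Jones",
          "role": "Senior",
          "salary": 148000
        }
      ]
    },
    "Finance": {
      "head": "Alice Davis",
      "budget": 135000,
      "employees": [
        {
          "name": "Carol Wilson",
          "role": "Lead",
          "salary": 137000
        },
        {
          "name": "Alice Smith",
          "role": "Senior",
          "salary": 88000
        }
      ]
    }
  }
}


Path: departments.Finance.head

Navigate:
  -> departments
  -> Finance
  -> head = 'Alice Davis'

Alice Davis


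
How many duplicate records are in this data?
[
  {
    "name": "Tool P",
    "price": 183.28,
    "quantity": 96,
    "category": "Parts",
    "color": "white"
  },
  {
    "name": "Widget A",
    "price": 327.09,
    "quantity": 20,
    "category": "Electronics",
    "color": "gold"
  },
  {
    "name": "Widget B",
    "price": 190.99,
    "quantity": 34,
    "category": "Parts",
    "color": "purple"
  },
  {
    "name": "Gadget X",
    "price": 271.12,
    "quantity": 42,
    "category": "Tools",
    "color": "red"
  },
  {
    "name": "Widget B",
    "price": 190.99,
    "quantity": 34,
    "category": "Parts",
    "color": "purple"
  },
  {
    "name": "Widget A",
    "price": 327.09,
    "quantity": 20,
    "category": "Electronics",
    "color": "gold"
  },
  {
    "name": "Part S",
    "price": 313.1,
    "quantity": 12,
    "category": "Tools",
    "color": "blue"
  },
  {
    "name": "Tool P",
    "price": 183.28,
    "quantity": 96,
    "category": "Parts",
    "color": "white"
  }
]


Checking 8 records for duplicates:

  Row 1: Tool P ($183.28, qty 96)
  Row 2: Widget A ($327.09, qty 20)
  Row 3: Widget B ($190.99, qty 34)
  Row 4: Gadget X ($271.12, qty 42)
  Row 5: Widget B ($190.99, qty 34) <-- DUPLICATE
  Row 6: Widget A ($327.09, qty 20) <-- DUPLICATE
  Row 7: Part S ($313.1, qty 12)
  Row 8: Tool P ($183.28, qty 96) <-- DUPLICATE

Duplicates found: 3
Unique records: 5

3 duplicates, 5 unique


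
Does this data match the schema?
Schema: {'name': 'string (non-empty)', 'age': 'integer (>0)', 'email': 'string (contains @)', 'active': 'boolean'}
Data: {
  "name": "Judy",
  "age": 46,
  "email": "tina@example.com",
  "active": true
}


Validating each field against schema:
  name: OK (non-empty string)
  age: OK (positive integer)
  email: OK (string with @)
  active: OK (boolean)

Result: VALID

VALID


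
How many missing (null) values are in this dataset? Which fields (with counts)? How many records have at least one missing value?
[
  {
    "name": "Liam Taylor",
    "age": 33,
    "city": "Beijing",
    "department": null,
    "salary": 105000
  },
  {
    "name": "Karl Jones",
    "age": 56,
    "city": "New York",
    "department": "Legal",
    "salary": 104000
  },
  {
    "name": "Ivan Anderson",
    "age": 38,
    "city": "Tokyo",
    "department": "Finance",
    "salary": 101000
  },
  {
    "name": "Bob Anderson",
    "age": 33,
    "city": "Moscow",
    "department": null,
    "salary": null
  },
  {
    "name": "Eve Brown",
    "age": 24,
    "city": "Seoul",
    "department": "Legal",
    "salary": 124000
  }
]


Checking for missing (null) values in 5 records:

  Liam Taylor: department
  Karl Jones: complete
  Ivan Anderson: complete
  Bob Anderson: department, salary
  Eve Brown: complete

Per field:
  name: 0 missing
  age: 0 missing
  city: 0 missing
  department: 2 missing
  salary: 1 missing

Total missing values: 3
Records with any missing: 2

3 missing values (department: 2, salary: 1); 2 incomplete records


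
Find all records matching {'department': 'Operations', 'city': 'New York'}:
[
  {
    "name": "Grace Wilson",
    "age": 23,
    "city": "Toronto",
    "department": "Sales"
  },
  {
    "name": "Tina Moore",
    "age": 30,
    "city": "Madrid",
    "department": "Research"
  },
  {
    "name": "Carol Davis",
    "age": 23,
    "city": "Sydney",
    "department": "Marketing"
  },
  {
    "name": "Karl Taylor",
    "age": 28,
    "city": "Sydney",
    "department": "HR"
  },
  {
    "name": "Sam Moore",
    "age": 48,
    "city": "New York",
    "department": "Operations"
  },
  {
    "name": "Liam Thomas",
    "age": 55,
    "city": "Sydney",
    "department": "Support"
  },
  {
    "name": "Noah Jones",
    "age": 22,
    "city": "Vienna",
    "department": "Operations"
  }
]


Search criteria: {'department': 'Operations', 'city': 'New York'}

Checking 7 records:
  Grace Wilson: {department: Sales, city: Toronto}
  Tina Moore: {department: Research, city: Madrid}
  Carol Davis: {department: Marketing, city: Sydney}
  Karl Taylor: {department: HR, city: Sydney}
  Sam Moore: {department: Operations, city: New York} <-- MATCH
  Liam Thomas: {department: Support, city: Sydney}
  Noah Jones: {department: Operations, city: Vienna}

Matches: ["Sam Moore"]

["Sam Moore"]


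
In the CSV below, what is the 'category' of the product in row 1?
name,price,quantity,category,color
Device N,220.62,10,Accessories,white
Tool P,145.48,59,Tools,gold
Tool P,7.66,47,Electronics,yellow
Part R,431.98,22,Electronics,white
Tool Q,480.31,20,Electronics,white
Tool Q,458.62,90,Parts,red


Query: Row 1 ('Device N'), column 'category'
Value: Accessories

Accessories


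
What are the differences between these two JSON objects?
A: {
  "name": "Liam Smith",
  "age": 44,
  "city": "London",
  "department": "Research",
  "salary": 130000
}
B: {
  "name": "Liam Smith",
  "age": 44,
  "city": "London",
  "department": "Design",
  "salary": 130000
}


Comparing each field (in key order):
  name: same
  age: same
  city: same
  department: DIFFERENT
  salary: same
Differences:
  department: Research -> Design

1 field(s) changed

1 change: department


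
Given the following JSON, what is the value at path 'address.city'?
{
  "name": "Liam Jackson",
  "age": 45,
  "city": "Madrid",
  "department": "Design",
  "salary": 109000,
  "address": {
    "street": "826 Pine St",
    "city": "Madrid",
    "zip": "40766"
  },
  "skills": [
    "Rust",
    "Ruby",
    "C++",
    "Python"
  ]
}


Query: address.city
Path: address -> city
Value: Madrid

Madrid


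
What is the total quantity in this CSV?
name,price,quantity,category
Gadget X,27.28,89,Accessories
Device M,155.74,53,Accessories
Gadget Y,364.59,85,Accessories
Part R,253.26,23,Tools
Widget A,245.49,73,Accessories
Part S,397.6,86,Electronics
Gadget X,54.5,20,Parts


Computing total quantity:
Values: [89, 53, 85, 23, 73, 86, 20]
Sum = 429

429


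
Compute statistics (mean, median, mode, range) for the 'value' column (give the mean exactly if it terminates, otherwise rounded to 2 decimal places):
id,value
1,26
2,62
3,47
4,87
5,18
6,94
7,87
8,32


Data: [26, 62, 47, 87, 18, 94, 87, 32]
Count: 8
Sum: 453
Mean: 453/8 = 56.625
Sorted: [18, 26, 32, 47, 62, 87, 87, 94]
Median: 54.5
Mode: 87 (2 times)
Range: 94 - 18 = 76
Min: 18, Max: 94

mean=56.625, median=54.5, mode=87, range=76


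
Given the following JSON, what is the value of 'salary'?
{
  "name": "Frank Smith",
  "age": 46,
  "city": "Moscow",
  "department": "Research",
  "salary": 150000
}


Looking up field 'salary'
Value: 150000

150000


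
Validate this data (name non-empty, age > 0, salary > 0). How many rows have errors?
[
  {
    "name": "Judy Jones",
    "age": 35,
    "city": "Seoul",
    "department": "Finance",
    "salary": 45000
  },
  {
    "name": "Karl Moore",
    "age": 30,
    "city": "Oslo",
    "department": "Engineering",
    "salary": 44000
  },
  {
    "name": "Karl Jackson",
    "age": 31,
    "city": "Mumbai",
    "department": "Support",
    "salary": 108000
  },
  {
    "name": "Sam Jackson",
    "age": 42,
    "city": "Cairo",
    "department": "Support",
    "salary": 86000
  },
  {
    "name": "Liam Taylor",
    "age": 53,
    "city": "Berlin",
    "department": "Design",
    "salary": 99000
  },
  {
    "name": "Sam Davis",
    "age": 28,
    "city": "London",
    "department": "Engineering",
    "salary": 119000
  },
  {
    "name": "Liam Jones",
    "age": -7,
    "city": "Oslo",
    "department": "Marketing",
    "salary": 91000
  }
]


Validating 7 records:
Rules: name non-empty, age > 0, salary > 0

  Row 1 (Judy Jones): OK
  Row 2 (Karl Moore): OK
  Row 3 (Karl Jackson): OK
  Row 4 (Sam Jackson): OK
  Row 5 (Liam Taylor): OK
  Row 6 (Sam Davis): OK
  Row 7 (Liam Jones): negative age: -7

Total errors: 1

1 errors


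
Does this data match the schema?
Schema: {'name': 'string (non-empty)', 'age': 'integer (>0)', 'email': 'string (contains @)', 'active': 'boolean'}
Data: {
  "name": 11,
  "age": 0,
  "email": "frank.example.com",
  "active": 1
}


Validating each field against schema:
  name: FAIL (11 is not a string)
  age: FAIL (0 is not > 0)
  email: FAIL ("frank.example.com" does not contain @)
  active: FAIL (1 is not a boolean)

Result: INVALID (4 errors: name, age, email, active)

INVALID (4 errors: name, age, email, active)


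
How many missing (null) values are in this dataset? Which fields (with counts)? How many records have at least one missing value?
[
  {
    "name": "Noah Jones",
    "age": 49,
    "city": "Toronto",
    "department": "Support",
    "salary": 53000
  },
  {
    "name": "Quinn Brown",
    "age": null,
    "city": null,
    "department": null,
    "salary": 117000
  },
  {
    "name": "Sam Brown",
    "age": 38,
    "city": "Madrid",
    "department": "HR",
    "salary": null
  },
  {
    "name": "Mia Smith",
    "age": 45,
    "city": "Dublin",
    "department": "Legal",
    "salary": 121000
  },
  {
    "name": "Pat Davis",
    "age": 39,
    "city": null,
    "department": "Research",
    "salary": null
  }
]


Checking for missing (null) values in 5 records:

  Noah Jones: complete
  Quinn Brown: age, city, department
  Sam Brown: salary
  Mia Smith: complete
  Pat Davis: city, salary

Per field:
  name: 0 missing
  age: 1 missing
  city: 2 missing
  department: 1 missing
  salary: 2 missing

Total missing values: 6
Records with any missing: 3

6 missing values (age: 1, city: 2, department: 1, salary: 2); 3 incomplete records


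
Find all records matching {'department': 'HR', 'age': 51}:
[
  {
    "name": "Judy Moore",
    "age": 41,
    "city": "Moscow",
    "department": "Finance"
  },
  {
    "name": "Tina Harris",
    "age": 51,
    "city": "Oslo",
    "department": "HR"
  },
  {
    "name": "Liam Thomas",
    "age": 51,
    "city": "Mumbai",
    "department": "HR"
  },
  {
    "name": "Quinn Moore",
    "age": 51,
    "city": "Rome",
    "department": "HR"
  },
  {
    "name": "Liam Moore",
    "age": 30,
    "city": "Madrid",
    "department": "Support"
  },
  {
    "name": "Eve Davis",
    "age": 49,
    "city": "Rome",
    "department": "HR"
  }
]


Search criteria: {'department': 'HR', 'age': 51}

Checking 6 records:
  Judy Moore: {department: Finance, age: 41}
  Tina Harris: {department: HR, age: 51} <-- MATCH
  Liam Thomas: {department: HR, age: 51} <-- MATCH
  Quinn Moore: {department: HR, age: 51} <-- MATCH
  Liam Moore: {department: Support, age: 30}
  Eve Davis: {department: HR, age: 49}

Matches: ["Tina Harris", "Liam Thomas", "Quinn Moore"]

["Tina Harris", "Liam Thomas", "Quinn Moore"]


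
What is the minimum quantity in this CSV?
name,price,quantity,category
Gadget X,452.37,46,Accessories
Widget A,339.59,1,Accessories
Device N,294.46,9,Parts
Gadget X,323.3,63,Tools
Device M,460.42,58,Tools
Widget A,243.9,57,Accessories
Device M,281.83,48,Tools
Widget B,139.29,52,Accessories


Computing minimum quantity:
Values: [46, 1, 9, 63, 58, 57, 48, 52]
Min = 1

1


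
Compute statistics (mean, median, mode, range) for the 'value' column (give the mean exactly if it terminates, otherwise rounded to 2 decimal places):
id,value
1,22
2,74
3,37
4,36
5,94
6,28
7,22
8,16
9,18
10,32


Data: [22, 74, 37, 36, 94, 28, 22, 16, 18, 32]
Count: 10
Sum: 379
Mean: 379/10 = 37.9
Sorted: [16, 18, 22, 22, 28, 32, 36, 37, 74, 94]
Median: 30.0
Mode: 22 (2 times)
Range: 94 - 16 = 78
Min: 16, Max: 94

mean=37.9, median=30.0, mode=22, range=78


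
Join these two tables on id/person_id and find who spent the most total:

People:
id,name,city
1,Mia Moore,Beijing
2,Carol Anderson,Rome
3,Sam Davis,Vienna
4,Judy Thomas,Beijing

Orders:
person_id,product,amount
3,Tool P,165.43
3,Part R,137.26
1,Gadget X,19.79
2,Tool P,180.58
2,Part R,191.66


Join on: people.id = orders.person_id

Joined rows:
  Sam Davis (Vienna) bought Tool P for $165.43
  Sam Davis (Vienna) bought Part R for $137.26
  Mia Moore (Beijing) bought Gadget X for $19.79
  Carol Anderson (Rome) bought Tool P for $180.58
  Carol Anderson (Rome) bought Part R for $191.66

Total per person:
  Carol Anderson: $372.24
  Sam Davis: $302.69
  Mia Moore: $19.79

Top spender: Carol Anderson ($372.24)

Carol Anderson ($372.24)


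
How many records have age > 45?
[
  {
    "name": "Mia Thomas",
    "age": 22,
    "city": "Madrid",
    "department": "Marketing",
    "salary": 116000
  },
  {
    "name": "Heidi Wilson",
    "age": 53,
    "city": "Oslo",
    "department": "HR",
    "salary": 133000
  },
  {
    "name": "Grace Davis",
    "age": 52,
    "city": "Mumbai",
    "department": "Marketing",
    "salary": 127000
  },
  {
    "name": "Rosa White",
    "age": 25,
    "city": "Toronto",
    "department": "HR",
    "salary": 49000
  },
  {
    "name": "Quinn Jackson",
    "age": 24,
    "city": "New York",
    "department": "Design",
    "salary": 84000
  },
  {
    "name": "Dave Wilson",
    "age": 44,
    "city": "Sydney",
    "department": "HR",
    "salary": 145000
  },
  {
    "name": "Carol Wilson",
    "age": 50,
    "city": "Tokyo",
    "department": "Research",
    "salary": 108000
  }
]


Data: 7 records
Condition: age > 45

Checking each record:
  Mia Thomas: 22
  Heidi Wilson: 53 MATCH
  Grace Davis: 52 MATCH
  Rosa White: 25
  Quinn Jackson: 24
  Dave Wilson: 44
  Carol Wilson: 50 MATCH

Count: 3

3


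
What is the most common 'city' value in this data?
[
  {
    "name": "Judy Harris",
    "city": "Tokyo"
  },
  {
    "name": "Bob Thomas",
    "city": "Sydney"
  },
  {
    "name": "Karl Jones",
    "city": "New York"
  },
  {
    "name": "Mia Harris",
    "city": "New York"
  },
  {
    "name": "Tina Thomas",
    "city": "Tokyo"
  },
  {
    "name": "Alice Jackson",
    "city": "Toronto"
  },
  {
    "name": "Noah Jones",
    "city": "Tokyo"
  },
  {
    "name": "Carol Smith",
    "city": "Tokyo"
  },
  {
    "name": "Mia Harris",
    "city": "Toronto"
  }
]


Counting 'city' values across 9 records:

  Tokyo: 4 ####
  New York: 2 ##
  Toronto: 2 ##
  Sydney: 1 #

Most common: Tokyo (4 times)

Tokyo (4 times)


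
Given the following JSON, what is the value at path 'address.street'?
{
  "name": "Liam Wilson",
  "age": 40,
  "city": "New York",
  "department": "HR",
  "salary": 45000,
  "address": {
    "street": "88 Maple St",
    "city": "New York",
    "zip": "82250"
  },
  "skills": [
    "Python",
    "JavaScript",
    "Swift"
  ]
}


Query: address.street
Path: address -> street
Value: 88 Maple St

88 Maple St


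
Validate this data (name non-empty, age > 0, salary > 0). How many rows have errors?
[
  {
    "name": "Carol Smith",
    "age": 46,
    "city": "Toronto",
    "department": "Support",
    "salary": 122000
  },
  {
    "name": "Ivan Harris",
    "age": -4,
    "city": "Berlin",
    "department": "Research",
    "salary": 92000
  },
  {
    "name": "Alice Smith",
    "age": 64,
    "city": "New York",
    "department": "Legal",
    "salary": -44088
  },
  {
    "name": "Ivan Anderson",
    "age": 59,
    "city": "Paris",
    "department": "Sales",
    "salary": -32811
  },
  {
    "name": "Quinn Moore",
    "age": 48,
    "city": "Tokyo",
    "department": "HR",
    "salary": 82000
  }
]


Validating 5 records:
Rules: name non-empty, age > 0, salary > 0

  Row 1 (Carol Smith): OK
  Row 2 (Ivan Harris): negative age: -4
  Row 3 (Alice Smith): negative salary: -44088
  Row 4 (Ivan Anderson): negative salary: -32811
  Row 5 (Quinn Moore): OK

Total errors: 3

3 errors


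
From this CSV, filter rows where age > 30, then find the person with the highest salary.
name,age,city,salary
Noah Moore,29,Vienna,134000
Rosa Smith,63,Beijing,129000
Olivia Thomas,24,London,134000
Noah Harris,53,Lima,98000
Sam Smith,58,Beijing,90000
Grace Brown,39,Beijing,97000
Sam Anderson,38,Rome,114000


Filter: age > 30
Sort by: salary (descending)

Filtered records (5):
  Rosa Smith, age 63, salary $129000
  Sam Anderson, age 38, salary $114000
  Noah Harris, age 53, salary $98000
  Grace Brown, age 39, salary $97000
  Sam Smith, age 58, salary $90000

Highest salary: Rosa Smith ($129000)

Rosa Smith


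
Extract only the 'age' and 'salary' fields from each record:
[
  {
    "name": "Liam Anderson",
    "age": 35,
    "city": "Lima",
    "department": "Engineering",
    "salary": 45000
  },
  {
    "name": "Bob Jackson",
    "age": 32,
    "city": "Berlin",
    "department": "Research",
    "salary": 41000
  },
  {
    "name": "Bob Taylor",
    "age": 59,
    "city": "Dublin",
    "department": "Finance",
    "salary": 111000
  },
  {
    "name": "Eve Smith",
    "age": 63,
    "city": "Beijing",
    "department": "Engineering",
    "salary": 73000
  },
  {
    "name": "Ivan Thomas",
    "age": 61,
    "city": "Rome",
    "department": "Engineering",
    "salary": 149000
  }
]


Original: 5 records with fields: name, age, city, department, salary
Keep: ['age', 'salary']
Drop: ['name', 'city', 'department']
Result: 5 records, 2 fields each

[
  {
    "age": 35,
    "salary": 45000
  },
  {
    "age": 32,
    "salary": 41000
  },
  {
    "age": 59,
    "salary": 111000
  },
  {
    "age": 63,
    "salary": 73000
  },
  {
    "age": 61,
    "salary": 149000
  }
]


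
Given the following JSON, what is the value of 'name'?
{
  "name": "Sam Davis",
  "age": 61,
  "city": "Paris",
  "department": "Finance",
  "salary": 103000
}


Looking up field 'name'
Value: Sam Davis

Sam Davis


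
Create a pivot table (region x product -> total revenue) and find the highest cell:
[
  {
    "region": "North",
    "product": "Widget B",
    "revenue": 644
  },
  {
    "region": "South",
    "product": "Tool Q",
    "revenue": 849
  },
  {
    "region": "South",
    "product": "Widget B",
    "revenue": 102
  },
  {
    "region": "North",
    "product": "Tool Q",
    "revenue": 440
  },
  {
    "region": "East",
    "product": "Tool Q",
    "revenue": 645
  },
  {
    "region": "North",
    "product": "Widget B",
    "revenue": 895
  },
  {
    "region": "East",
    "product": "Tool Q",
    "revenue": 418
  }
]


Pivot: region (rows) x product (columns) -> total revenue

     Tool Q        Widget B    
East          1063             0  
North          440          1539  
South          849           102  

Highest: North / Widget B = $1539

North / Widget B = $1539


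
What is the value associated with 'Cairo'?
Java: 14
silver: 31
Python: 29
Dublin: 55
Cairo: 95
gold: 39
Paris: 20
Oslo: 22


Looking up key 'Cairo'
Value: 95

95


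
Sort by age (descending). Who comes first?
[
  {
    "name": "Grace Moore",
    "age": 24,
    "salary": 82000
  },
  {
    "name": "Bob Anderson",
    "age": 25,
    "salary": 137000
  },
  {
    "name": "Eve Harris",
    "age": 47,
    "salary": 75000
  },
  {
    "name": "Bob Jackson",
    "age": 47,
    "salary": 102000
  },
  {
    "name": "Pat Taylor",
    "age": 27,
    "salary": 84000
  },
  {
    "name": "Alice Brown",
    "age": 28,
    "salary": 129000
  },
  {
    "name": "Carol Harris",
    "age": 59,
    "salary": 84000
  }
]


Sort by: age (descending)

Sorted order:
  1. Carol Harris (age = 59)
  2. Eve Harris (age = 47)
  3. Bob Jackson (age = 47)
  4. Alice Brown (age = 28)
  5. Pat Taylor (age = 27)
  6. Bob Anderson (age = 25)
  7. Grace Moore (age = 24)

First: Carol Harris

Carol Harris


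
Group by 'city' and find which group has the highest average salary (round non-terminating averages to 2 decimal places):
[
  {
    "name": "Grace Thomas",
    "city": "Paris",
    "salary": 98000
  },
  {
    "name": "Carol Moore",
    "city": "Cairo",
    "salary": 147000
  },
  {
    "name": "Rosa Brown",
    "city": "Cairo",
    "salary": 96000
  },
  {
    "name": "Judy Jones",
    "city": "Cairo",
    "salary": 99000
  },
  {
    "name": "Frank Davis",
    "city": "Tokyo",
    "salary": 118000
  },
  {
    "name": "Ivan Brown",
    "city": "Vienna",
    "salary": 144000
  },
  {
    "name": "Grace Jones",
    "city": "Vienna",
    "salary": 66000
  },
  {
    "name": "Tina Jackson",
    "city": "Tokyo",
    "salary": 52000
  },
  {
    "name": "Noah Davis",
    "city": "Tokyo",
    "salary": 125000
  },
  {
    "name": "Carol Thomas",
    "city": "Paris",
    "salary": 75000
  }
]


Group by: city

Groups:
  Cairo: 3 people, avg salary = 342000/3 = $114000
  Paris: 2 people, avg salary = 173000/2 = $86500
  Tokyo: 3 people, avg salary = 295000/3 ≈ $98333.33
  Vienna: 2 people, avg salary = 210000/2 = $105000

Highest average salary: Cairo ($114000)

Cairo ($114000)


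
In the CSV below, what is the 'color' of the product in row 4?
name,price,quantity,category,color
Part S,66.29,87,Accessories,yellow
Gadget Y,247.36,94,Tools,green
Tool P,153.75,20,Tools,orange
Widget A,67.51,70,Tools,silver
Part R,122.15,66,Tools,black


Query: Row 4 ('Widget A'), column 'color'
Value: silver

silver


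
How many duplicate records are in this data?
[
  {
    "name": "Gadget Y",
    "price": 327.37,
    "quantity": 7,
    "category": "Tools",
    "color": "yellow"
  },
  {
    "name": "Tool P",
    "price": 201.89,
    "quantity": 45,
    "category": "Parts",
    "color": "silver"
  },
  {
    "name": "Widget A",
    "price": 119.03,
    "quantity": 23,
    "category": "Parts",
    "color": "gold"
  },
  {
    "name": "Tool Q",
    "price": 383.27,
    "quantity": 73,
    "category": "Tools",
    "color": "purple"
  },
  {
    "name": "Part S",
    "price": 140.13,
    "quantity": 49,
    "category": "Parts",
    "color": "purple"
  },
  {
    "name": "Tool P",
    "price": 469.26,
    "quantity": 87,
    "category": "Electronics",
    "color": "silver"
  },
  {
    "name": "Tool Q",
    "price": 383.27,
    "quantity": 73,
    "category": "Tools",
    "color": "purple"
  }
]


Checking 7 records for duplicates:

  Row 1: Gadget Y ($327.37, qty 7)
  Row 2: Tool P ($201.89, qty 45)
  Row 3: Widget A ($119.03, qty 23)
  Row 4: Tool Q ($383.27, qty 73)
  Row 5: Part S ($140.13, qty 49)
  Row 6: Tool P ($469.26, qty 87)
  Row 7: Tool Q ($383.27, qty 73) <-- DUPLICATE

Duplicates found: 1
Unique records: 6

1 duplicates, 6 unique
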